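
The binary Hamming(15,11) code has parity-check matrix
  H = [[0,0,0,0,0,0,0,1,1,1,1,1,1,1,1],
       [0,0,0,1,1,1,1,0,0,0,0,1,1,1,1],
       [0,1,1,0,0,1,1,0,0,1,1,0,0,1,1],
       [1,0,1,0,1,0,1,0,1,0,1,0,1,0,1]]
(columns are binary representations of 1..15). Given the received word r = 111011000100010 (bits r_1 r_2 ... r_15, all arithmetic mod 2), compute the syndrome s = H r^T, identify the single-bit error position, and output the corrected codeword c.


s = (0, 1, 1, 1)^T, error position = 7, corrected codeword c = 111011100100010

Compute s = H r^T mod 2 one row at a time:
  s_1 = 0 + 0 + 1 + 0 + 0 + 0 + 1 + 0 = 2 ≡ 0 (mod 2).
  s_2 = 0 + 1 + 1 + 0 + 0 + 0 + 1 + 0 = 3 ≡ 1 (mod 2).
  s_3 = 1 + 1 + 1 + 0 + 1 + 0 + 1 + 0 = 5 ≡ 1 (mod 2).
  s_4 = 1 + 1 + 1 + 0 + 0 + 0 + 0 + 0 = 3 ≡ 1 (mod 2).
s = (0, 1, 1, 1)^T — this equals column 7 of H (binary 0111), so error is at position 7.
Correct: flip bit 7 of r = 111011000100010 to get c = 111011100100010.


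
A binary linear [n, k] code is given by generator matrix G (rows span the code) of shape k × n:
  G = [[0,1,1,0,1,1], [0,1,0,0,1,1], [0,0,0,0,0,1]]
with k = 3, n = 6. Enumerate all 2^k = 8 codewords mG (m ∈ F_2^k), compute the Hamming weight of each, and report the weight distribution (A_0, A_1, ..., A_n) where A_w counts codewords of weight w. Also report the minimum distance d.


Weight distribution: A_0 = 1, A_1 = 2, A_2 = 2, A_3 = 2, A_4 = 1. Minimum distance d = 1.

Enumerate all 2^3 = 8 messages m ∈ F_2^3.
For each, compute codeword c = mG in F_2^6, then tally its weight.
  m = 000 → c = 000000, weight = 0.
  m = 100 → c = 011011, weight = 4.
  m = 010 → c = 010011, weight = 3.
  m = 110 → c = 001000, weight = 1.
  m = 001 → c = 000001, weight = 1.
  m = 101 → c = 011010, weight = 3.
  m = 011 → c = 010010, weight = 2.
  m = 111 → c = 001001, weight = 2.
Tally weights:
  weight 0: 1 codewords.
  weight 1: 2 codewords.
  weight 2: 2 codewords.
  weight 3: 2 codewords.
  weight 4: 1 codewords.
Minimum distance d = smallest w > 0 with A_w > 0 = 1.
Sanity: Σ A_w = 8 = 2^3 = 8 ✓.


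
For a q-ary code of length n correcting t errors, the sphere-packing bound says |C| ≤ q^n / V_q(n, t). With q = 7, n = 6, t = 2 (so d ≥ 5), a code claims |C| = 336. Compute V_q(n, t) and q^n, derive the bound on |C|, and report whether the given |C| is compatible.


V_q(n, t) = 577, q^n = 117649, Hamming bound = 203, |C| = 336 > bound (violated).

Step 1: Compute V_q(n, t) = Σ_{j=0}^2 C(n, j) (q−1)^j.
  j = 0: C(6,0)·(6)^0 = 1·1 = 1.
  j = 1: C(6,1)·(6)^1 = 6·6 = 36.
  j = 2: C(6,2)·(6)^2 = 15·36 = 540.
  V_q(n, t) = 1 + 36 + 540 = 577.
Step 2: q^n = 7^6 = 117649.
Step 3: Hamming bound ⌊q^n / V_q(n,t)⌋ = ⌊117649/577⌋ = 203.
Step 4: Compare |C| = 336 to 203: violated.
The claimed |C| lies above the Hamming bound, so no 7-ary code of length 6 with d ≥ 5 can have 336 codewords.


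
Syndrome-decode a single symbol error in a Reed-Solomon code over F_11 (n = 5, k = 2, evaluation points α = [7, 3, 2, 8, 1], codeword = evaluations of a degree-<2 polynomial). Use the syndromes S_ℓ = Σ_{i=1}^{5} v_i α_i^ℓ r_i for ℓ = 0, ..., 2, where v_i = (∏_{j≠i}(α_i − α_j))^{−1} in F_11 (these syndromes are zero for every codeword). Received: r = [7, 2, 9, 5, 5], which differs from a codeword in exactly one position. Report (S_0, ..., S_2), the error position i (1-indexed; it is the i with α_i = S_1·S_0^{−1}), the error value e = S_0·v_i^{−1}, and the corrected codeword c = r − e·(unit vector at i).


S = (5, 7, 1), error at position 4, error magnitude e = 5, c = [7, 2, 9, 0, 5].

Step 1: column multipliers v_i = (∏_{j≠i}(α_i − α_j))^{−1} mod 11.
  i = 1 (α = 7): (7−3)(7−2)(7−8)(7−1) = 4·5·(−1)·6 = −120 ≡ 1, so v_1 = 1^{−1} = 1 (mod 11).
  i = 2 (α = 3): (3−7)(3−2)(3−8)(3−1) = (−4)·1·(−5)·2 = 40 ≡ 7, so v_2 = 7^{−1} = 8 (mod 11).
  i = 3 (α = 2): (2−7)(2−3)(2−8)(2−1) = (−5)·(−1)·(−6)·1 = −30 ≡ 3, so v_3 = 3^{−1} = 4 (mod 11).
  i = 4 (α = 8): (8−7)(8−3)(8−2)(8−1) = 1·5·6·7 = 210 ≡ 1, so v_4 = 1^{−1} = 1 (mod 11).
  i = 5 (α = 1): (1−7)(1−3)(1−2)(1−8) = (−6)·(−2)·(−1)·(−7) = 84 ≡ 7, so v_5 = 7^{−1} = 8 (mod 11).
  v = [1, 8, 4, 1, 8].
Step 2: syndromes of r = [7, 2, 9, 5, 5] (all sums mod 11).
  S_0 = Σ v_i r_i = 1·7 + 8·2 + 4·9 + 1·5 + 8·5 = 104 ≡ 5.
  S_1 = Σ v_i α_i r_i = 1·7·7 + 8·3·2 + 4·2·9 + 1·8·5 + 8·1·5 = 249 ≡ 7.
  α_i^2 mod 11 = [5, 9, 4, 9, 1].
  S_2 = Σ v_i α_i^2 r_i = 1·5·7 + 8·9·2 + 4·4·9 + 1·9·5 + 8·1·5 = 408 ≡ 1.
  S = (5, 7, 1) ≠ 0, so r is not a codeword (an error is present).
Step 3: locate the error. For a single error e at position i, S_ℓ = v_i·e·α_i^ℓ, so α_err = S_1/S_0.
  S_0^{−1} = 5^{−1} = 9 (mod 11), so α_err = 7·9 = 63 ≡ 8 = α_4. Error position i = 4.
  Consistency check: S_2/S_1 = 1·8 = 8 ≡ 8 = α_err ✓ (single-error assumption holds).
Step 4: error magnitude e = S_0/v_4 = S_0·∏_{j≠4}(α_4 − α_j) = 5·1 = 5 ≡ 5 (mod 11).
Step 5: correct position 4: c_4 = r_4 − e = 5 − 5 ≡ 0 (mod 11). Hence c = [7, 2, 9, 0, 5].
  Check: interpolating c through the α_i gives m(x) = 1 + 4·x (degree < 2) with m(α_i) = c_i for every i, so c is indeed a codeword.


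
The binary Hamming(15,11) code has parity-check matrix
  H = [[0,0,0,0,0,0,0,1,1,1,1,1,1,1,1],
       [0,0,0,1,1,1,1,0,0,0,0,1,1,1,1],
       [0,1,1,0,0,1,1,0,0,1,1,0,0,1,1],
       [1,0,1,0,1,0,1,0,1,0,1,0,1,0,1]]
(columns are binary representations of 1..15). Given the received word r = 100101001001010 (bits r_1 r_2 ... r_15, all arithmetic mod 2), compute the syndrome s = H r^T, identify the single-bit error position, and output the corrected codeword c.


s = (1, 0, 0, 0)^T, error position = 8, corrected codeword c = 100101011001010

Compute s = H r^T mod 2 one row at a time:
  s_1 = 0 + 1 + 0 + 0 + 1 + 0 + 1 + 0 = 3 ≡ 1 (mod 2).
  s_2 = 1 + 0 + 1 + 0 + 1 + 0 + 1 + 0 = 4 ≡ 0 (mod 2).
  s_3 = 0 + 0 + 1 + 0 + 0 + 0 + 1 + 0 = 2 ≡ 0 (mod 2).
  s_4 = 1 + 0 + 0 + 0 + 1 + 0 + 0 + 0 = 2 ≡ 0 (mod 2).
s = (1, 0, 0, 0)^T — this equals column 8 of H (binary 1000), so error is at position 8.
Correct: flip bit 8 of r = 100101001001010 to get c = 100101011001010.


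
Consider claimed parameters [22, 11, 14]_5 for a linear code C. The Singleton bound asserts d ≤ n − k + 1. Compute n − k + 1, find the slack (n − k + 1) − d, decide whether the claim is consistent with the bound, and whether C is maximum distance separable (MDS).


Singleton RHS = n − k + 1 = 12, slack = -2, bound violated (no such code; not MDS).

Singleton bound: d ≤ n − k + 1.
Here n = 22, k = 11, so n − k + 1 = 12.
Given d = 14, check d ≤ 12: NO.
Slack = (n − k + 1) − d = -2.
The slack is negative: d = 14 exceeds n − k + 1 = 12 by 2, so the Singleton bound is violated and no linear [22, 11, 14]_5 code can exist. In particular it is not MDS (MDS requires d = n − k + 1 exactly).
Description: the claimed parameters are [22, 11, 14]_5; such a code would be impossible (violates the Singleton bound).


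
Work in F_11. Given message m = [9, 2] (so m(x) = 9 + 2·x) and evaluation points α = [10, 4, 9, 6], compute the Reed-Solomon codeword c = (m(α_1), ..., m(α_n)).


c = [7, 6, 5, 10]

Message polynomial: m(x) = 9 + 2·x (mod 11).
For each evaluation point α_i, compute m(α_i) mod 11:
  α_1 = 10: Horner steps 2 → 7, so m(10) = 7.
  α_2 = 4: Horner steps 2 → 6, so m(4) = 6.
  α_3 = 9: Horner steps 2 → 5, so m(9) = 5.
  α_4 = 6: Horner steps 2 → 10, so m(6) = 10.
Codeword c = [7, 6, 5, 10] ∈ F_11^4.


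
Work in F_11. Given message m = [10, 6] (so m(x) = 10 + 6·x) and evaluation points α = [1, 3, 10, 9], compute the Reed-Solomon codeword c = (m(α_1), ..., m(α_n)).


c = [5, 6, 4, 9]

Message polynomial: m(x) = 10 + 6·x (mod 11).
For each evaluation point α_i, compute m(α_i) mod 11:
  α_1 = 1: Horner steps 6 → 5, so m(1) = 5.
  α_2 = 3: Horner steps 6 → 6, so m(3) = 6.
  α_3 = 10: Horner steps 6 → 4, so m(10) = 4.
  α_4 = 9: Horner steps 6 → 9, so m(9) = 9.
Codeword c = [5, 6, 4, 9] ∈ F_11^4.


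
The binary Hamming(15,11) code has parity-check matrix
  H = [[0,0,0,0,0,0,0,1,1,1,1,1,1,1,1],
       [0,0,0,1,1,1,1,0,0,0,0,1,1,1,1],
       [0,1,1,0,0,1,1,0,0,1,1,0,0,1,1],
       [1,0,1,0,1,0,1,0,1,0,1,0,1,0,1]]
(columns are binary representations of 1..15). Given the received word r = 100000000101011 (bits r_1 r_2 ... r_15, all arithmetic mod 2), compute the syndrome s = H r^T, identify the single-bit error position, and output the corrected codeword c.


s = (0, 1, 1, 0)^T, error position = 6, corrected codeword c = 100001000101011

Compute s = H r^T mod 2 one row at a time:
  s_1 = 0 + 0 + 1 + 0 + 1 + 0 + 1 + 1 = 4 ≡ 0 (mod 2).
  s_2 = 0 + 0 + 0 + 0 + 1 + 0 + 1 + 1 = 3 ≡ 1 (mod 2).
  s_3 = 0 + 0 + 0 + 0 + 1 + 0 + 1 + 1 = 3 ≡ 1 (mod 2).
  s_4 = 1 + 0 + 0 + 0 + 0 + 0 + 0 + 1 = 2 ≡ 0 (mod 2).
s = (0, 1, 1, 0)^T — this equals column 6 of H (binary 0110), so error is at position 6.
Correct: flip bit 6 of r = 100000000101011 to get c = 100001000101011.


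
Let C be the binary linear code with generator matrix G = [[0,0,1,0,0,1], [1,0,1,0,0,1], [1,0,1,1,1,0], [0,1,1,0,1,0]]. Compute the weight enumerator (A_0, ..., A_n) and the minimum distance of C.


Weight distribution: A_0 = 1, A_1 = 1, A_2 = 2, A_3 = 6, A_4 = 5, A_5 = 1. Minimum distance d = 1.

Enumerate all 2^4 = 16 messages m ∈ F_2^4.
For each, compute codeword c = mG in F_2^6, then tally its weight.
  m = 0000 → c = 000000, weight = 0.
  m = 1000 → c = 001001, weight = 2.
  m = 0100 → c = 101001, weight = 3.
  m = 1100 → c = 100000, weight = 1.
  m = 0010 → c = 101110, weight = 4.
  m = 1010 → c = 100111, weight = 4.
  m = 0110 → c = 000111, weight = 3.
  m = 1110 → c = 001110, weight = 3.
  m = 0001 → c = 011010, weight = 3.
  m = 1001 → c = 010011, weight = 3.
  m = 0101 → c = 110011, weight = 4.
  m = 1101 → c = 111010, weight = 4.
  m = 0011 → c = 110100, weight = 3.
  m = 1011 → c = 111101, weight = 5.
  m = 0111 → c = 011101, weight = 4.
  m = 1111 → c = 010100, weight = 2.
Tally weights:
  weight 0: 1 codewords.
  weight 1: 1 codewords.
  weight 2: 2 codewords.
  weight 3: 6 codewords.
  weight 4: 5 codewords.
  weight 5: 1 codewords.
Minimum distance d = smallest w > 0 with A_w > 0 = 1.
Sanity: Σ A_w = 16 = 2^4 = 16 ✓.


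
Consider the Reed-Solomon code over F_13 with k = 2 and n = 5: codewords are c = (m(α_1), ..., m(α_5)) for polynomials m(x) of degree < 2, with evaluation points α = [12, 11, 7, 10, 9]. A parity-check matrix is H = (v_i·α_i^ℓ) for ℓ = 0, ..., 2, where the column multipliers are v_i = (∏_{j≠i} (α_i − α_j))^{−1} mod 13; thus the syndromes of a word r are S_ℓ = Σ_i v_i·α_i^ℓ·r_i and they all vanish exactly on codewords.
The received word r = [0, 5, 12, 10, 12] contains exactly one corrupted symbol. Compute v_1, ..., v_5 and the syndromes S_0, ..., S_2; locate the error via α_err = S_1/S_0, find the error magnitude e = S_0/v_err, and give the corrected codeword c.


S = (10, 12, 4), error at position 5, error magnitude e = 10, c = [0, 5, 12, 10, 2].

Step 1: column multipliers v_i = (∏_{j≠i}(α_i − α_j))^{−1} mod 13.
  i = 1 (α = 12): (12−11)(12−7)(12−10)(12−9) = 1·5·2·3 = 30 ≡ 4, so v_1 = 4^{−1} = 10 (mod 13).
  i = 2 (α = 11): (11−12)(11−7)(11−10)(11−9) = (−1)·4·1·2 = −8 ≡ 5, so v_2 = 5^{−1} = 8 (mod 13).
  i = 3 (α = 7): (7−12)(7−11)(7−10)(7−9) = (−5)·(−4)·(−3)·(−2) = 120 ≡ 3, so v_3 = 3^{−1} = 9 (mod 13).
  i = 4 (α = 10): (10−12)(10−11)(10−7)(10−9) = (−2)·(−1)·3·1 = 6 ≡ 6, so v_4 = 6^{−1} = 11 (mod 13).
  i = 5 (α = 9): (9−12)(9−11)(9−7)(9−10) = (−3)·(−2)·2·(−1) = −12 ≡ 1, so v_5 = 1^{−1} = 1 (mod 13).
  v = [10, 8, 9, 11, 1].
Step 2: syndromes of r = [0, 5, 12, 10, 12] (all sums mod 13).
  S_0 = Σ v_i r_i = 10·0 + 8·5 + 9·12 + 11·10 + 1·12 = 270 ≡ 10.
  S_1 = Σ v_i α_i r_i = 10·12·0 + 8·11·5 + 9·7·12 + 11·10·10 + 1·9·12 = 2404 ≡ 12.
  α_i^2 mod 13 = [1, 4, 10, 9, 3].
  S_2 = Σ v_i α_i^2 r_i = 10·1·0 + 8·4·5 + 9·10·12 + 11·9·10 + 1·3·12 = 2266 ≡ 4.
  S = (10, 12, 4) ≠ 0, so r is not a codeword (an error is present).
Step 3: locate the error. For a single error e at position i, S_ℓ = v_i·e·α_i^ℓ, so α_err = S_1/S_0.
  S_0^{−1} = 10^{−1} = 4 (mod 13), so α_err = 12·4 = 48 ≡ 9 = α_5. Error position i = 5.
  Consistency check: S_2/S_1 = 4·12 = 48 ≡ 9 = α_err ✓ (single-error assumption holds).
Step 4: error magnitude e = S_0/v_5 = S_0·∏_{j≠5}(α_5 − α_j) = 10·1 = 10 ≡ 10 (mod 13).
Step 5: correct position 5: c_5 = r_5 − e = 12 − 10 ≡ 2 (mod 13). Hence c = [0, 5, 12, 10, 2].
  Check: interpolating c through the α_i gives m(x) = 8 + 8·x (degree < 2) with m(α_i) = c_i for every i, so c is indeed a codeword.


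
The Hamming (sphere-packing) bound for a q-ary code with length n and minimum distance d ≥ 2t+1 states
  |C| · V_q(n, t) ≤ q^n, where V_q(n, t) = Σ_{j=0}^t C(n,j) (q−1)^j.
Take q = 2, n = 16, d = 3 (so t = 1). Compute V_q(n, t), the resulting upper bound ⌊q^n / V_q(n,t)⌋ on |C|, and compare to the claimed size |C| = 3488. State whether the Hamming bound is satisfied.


V_q(n, t) = 17, q^n = 65536, Hamming bound = 3855, |C| = 3488 ≤ bound (satisfied).

Step 1: Compute V_q(n, t) = Σ_{j=0}^1 C(n, j) (q−1)^j.
  j = 0: C(16,0)·(1)^0 = 1·1 = 1.
  j = 1: C(16,1)·(1)^1 = 16·1 = 16.
  V_q(n, t) = 1 + 16 = 17.
Step 2: q^n = 2^16 = 65536.
Step 3: Hamming bound ⌊q^n / V_q(n,t)⌋ = ⌊65536/17⌋ = 3855.
Step 4: Compare |C| = 3488 to 3855: satisfied.
The claimed |C| lies below the Hamming bound.


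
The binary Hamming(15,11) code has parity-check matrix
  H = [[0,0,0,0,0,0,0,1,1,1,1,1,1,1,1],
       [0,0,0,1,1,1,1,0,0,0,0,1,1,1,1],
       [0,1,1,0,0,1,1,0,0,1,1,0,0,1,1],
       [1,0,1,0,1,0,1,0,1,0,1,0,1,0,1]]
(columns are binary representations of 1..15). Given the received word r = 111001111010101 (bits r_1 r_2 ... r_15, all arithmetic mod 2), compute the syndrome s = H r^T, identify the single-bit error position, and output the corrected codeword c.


s = (1, 0, 0, 1)^T, error position = 9, corrected codeword c = 111001110010101

Compute s = H r^T mod 2 one row at a time:
  s_1 = 1 + 1 + 0 + 1 + 0 + 1 + 0 + 1 = 5 ≡ 1 (mod 2).
  s_2 = 0 + 0 + 1 + 1 + 0 + 1 + 0 + 1 = 4 ≡ 0 (mod 2).
  s_3 = 1 + 1 + 1 + 1 + 0 + 1 + 0 + 1 = 6 ≡ 0 (mod 2).
  s_4 = 1 + 1 + 0 + 1 + 1 + 1 + 1 + 1 = 7 ≡ 1 (mod 2).
s = (1, 0, 0, 1)^T — this equals column 9 of H (binary 1001), so error is at position 9.
Correct: flip bit 9 of r = 111001111010101 to get c = 111001110010101.


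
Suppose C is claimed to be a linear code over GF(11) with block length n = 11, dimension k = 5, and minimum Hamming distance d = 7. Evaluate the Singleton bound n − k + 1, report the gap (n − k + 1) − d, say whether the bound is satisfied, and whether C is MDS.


Singleton RHS = n − k + 1 = 7, slack = 0, bound satisfied, MDS.

Singleton bound: d ≤ n − k + 1.
Here n = 11, k = 5, so n − k + 1 = 7.
Given d = 7, check d ≤ 7: YES.
Slack = (n − k + 1) − d = 0.
The code is MDS (slack = 0).
Description: the claimed parameters are [11, 5, 7]_11; such a code would be MDS (meets Singleton bound).


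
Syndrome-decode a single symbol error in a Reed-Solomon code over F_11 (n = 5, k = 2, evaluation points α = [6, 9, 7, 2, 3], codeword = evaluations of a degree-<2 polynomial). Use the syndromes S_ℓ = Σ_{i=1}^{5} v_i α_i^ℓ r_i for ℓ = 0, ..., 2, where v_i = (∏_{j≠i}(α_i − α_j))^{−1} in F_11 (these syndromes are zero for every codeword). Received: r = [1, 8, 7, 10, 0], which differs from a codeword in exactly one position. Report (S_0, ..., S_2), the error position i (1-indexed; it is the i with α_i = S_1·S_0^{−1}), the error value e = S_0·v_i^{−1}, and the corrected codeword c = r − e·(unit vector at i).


S = (10, 8, 2), error at position 5, error magnitude e = 6, c = [1, 8, 7, 10, 5].

Step 1: column multipliers v_i = (∏_{j≠i}(α_i − α_j))^{−1} mod 11.
  i = 1 (α = 6): (6−9)(6−7)(6−2)(6−3) = (−3)·(−1)·4·3 = 36 ≡ 3, so v_1 = 3^{−1} = 4 (mod 11).
  i = 2 (α = 9): (9−6)(9−7)(9−2)(9−3) = 3·2·7·6 = 252 ≡ 10, so v_2 = 10^{−1} = 10 (mod 11).
  i = 3 (α = 7): (7−6)(7−9)(7−2)(7−3) = 1·(−2)·5·4 = −40 ≡ 4, so v_3 = 4^{−1} = 3 (mod 11).
  i = 4 (α = 2): (2−6)(2−9)(2−7)(2−3) = (−4)·(−7)·(−5)·(−1) = 140 ≡ 8, so v_4 = 8^{−1} = 7 (mod 11).
  i = 5 (α = 3): (3−6)(3−9)(3−7)(3−2) = (−3)·(−6)·(−4)·1 = −72 ≡ 5, so v_5 = 5^{−1} = 9 (mod 11).
  v = [4, 10, 3, 7, 9].
Step 2: syndromes of r = [1, 8, 7, 10, 0] (all sums mod 11).
  S_0 = Σ v_i r_i = 4·1 + 10·8 + 3·7 + 7·10 + 9·0 = 175 ≡ 10.
  S_1 = Σ v_i α_i r_i = 4·6·1 + 10·9·8 + 3·7·7 + 7·2·10 + 9·3·0 = 1031 ≡ 8.
  α_i^2 mod 11 = [3, 4, 5, 4, 9].
  S_2 = Σ v_i α_i^2 r_i = 4·3·1 + 10·4·8 + 3·5·7 + 7·4·10 + 9·9·0 = 717 ≡ 2.
  S = (10, 8, 2) ≠ 0, so r is not a codeword (an error is present).
Step 3: locate the error. For a single error e at position i, S_ℓ = v_i·e·α_i^ℓ, so α_err = S_1/S_0.
  S_0^{−1} = 10^{−1} = 10 (mod 11), so α_err = 8·10 = 80 ≡ 3 = α_5. Error position i = 5.
  Consistency check: S_2/S_1 = 2·7 = 14 ≡ 3 = α_err ✓ (single-error assumption holds).
Step 4: error magnitude e = S_0/v_5 = S_0·∏_{j≠5}(α_5 − α_j) = 10·5 = 50 ≡ 6 (mod 11).
Step 5: correct position 5: c_5 = r_5 − e = 0 − 6 ≡ 5 (mod 11). Hence c = [1, 8, 7, 10, 5].
  Check: interpolating c through the α_i gives m(x) = 9 + 6·x (degree < 2) with m(α_i) = c_i for every i, so c is indeed a codeword.


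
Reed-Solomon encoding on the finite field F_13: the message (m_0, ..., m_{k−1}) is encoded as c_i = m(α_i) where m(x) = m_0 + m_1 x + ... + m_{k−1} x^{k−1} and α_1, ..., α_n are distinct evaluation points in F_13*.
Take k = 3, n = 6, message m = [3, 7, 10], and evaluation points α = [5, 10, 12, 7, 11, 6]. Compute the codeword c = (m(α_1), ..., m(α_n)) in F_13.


c = [2, 7, 6, 9, 3, 2]

Message polynomial: m(x) = 3 + 7·x + 10·x^2 (mod 13).
For each evaluation point α_i, compute m(α_i) mod 13:
  α_1 = 5: Horner steps 10 → 5 → 2, so m(5) = 2.
  α_2 = 10: Horner steps 10 → 3 → 7, so m(10) = 7.
  α_3 = 12: Horner steps 10 → 10 → 6, so m(12) = 6.
  α_4 = 7: Horner steps 10 → 12 → 9, so m(7) = 9.
  α_5 = 11: Horner steps 10 → 0 → 3, so m(11) = 3.
  α_6 = 6: Horner steps 10 → 2 → 2, so m(6) = 2.
Codeword c = [2, 7, 6, 9, 3, 2] ∈ F_13^6.


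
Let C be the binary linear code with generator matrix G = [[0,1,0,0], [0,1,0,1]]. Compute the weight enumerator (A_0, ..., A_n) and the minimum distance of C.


Weight distribution: A_0 = 1, A_1 = 2, A_2 = 1. Minimum distance d = 1.

Enumerate all 2^2 = 4 messages m ∈ F_2^2.
For each, compute codeword c = mG in F_2^4, then tally its weight.
  m = 00 → c = 0000, weight = 0.
  m = 10 → c = 0100, weight = 1.
  m = 01 → c = 0101, weight = 2.
  m = 11 → c = 0001, weight = 1.
Tally weights:
  weight 0: 1 codewords.
  weight 1: 2 codewords.
  weight 2: 1 codewords.
Minimum distance d = smallest w > 0 with A_w > 0 = 1.
Sanity: Σ A_w = 4 = 2^2 = 4 ✓.


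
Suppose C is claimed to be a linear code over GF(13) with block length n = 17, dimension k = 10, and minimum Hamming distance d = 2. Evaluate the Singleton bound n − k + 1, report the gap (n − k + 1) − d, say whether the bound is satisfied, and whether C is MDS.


Singleton RHS = n − k + 1 = 8, slack = 6, bound satisfied, not MDS.

Singleton bound: d ≤ n − k + 1.
Here n = 17, k = 10, so n − k + 1 = 8.
Given d = 2, check d ≤ 8: YES.
Slack = (n − k + 1) − d = 6.
The code is NOT MDS (slack = 6 > 0).
Description: the claimed parameters are [17, 10, 2]_13; such a code would be non-MDS.


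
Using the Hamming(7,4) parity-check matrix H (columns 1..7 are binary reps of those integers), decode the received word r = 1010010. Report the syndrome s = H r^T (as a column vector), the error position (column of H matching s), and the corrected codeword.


s = (1, 0, 0)^T, error position = 4, corrected codeword c = 1011010

Compute s = H r^T mod 2 one row at a time:
  s_1 = 0 + 0 + 1 + 0 = 1 ≡ 1 (mod 2).
  s_2 = 0 + 1 + 1 + 0 = 2 ≡ 0 (mod 2).
  s_3 = 1 + 1 + 0 + 0 = 2 ≡ 0 (mod 2).
s = (1, 0, 0)^T — this equals column 4 of H (binary 100), so error is at position 4.
Correct: flip bit 4 of r = 1010010 to get c = 1011010.


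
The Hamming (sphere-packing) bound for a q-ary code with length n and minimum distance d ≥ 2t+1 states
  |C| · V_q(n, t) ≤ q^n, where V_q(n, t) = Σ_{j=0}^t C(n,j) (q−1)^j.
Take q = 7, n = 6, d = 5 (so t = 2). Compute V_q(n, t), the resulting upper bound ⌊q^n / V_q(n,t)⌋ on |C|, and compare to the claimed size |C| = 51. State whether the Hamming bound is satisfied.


V_q(n, t) = 577, q^n = 117649, Hamming bound = 203, |C| = 51 ≤ bound (satisfied).

Step 1: Compute V_q(n, t) = Σ_{j=0}^2 C(n, j) (q−1)^j.
  j = 0: C(6,0)·(6)^0 = 1·1 = 1.
  j = 1: C(6,1)·(6)^1 = 6·6 = 36.
  j = 2: C(6,2)·(6)^2 = 15·36 = 540.
  V_q(n, t) = 1 + 36 + 540 = 577.
Step 2: q^n = 7^6 = 117649.
Step 3: Hamming bound ⌊q^n / V_q(n,t)⌋ = ⌊117649/577⌋ = 203.
Step 4: Compare |C| = 51 to 203: satisfied.
The claimed |C| lies below the Hamming bound.


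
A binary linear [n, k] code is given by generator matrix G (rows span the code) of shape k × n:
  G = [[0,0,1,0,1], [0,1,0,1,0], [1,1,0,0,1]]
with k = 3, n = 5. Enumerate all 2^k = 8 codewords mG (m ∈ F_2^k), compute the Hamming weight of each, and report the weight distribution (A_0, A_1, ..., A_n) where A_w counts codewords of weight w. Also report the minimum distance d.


Weight distribution: A_0 = 1, A_2 = 2, A_3 = 4, A_4 = 1. Minimum distance d = 2.

Enumerate all 2^3 = 8 messages m ∈ F_2^3.
For each, compute codeword c = mG in F_2^5, then tally its weight.
  m = 000 → c = 00000, weight = 0.
  m = 100 → c = 00101, weight = 2.
  m = 010 → c = 01010, weight = 2.
  m = 110 → c = 01111, weight = 4.
  m = 001 → c = 11001, weight = 3.
  m = 101 → c = 11100, weight = 3.
  m = 011 → c = 10011, weight = 3.
  m = 111 → c = 10110, weight = 3.
Tally weights:
  weight 0: 1 codewords.
  weight 2: 2 codewords.
  weight 3: 4 codewords.
  weight 4: 1 codewords.
Minimum distance d = smallest w > 0 with A_w > 0 = 2.
Sanity: Σ A_w = 8 = 2^3 = 8 ✓.


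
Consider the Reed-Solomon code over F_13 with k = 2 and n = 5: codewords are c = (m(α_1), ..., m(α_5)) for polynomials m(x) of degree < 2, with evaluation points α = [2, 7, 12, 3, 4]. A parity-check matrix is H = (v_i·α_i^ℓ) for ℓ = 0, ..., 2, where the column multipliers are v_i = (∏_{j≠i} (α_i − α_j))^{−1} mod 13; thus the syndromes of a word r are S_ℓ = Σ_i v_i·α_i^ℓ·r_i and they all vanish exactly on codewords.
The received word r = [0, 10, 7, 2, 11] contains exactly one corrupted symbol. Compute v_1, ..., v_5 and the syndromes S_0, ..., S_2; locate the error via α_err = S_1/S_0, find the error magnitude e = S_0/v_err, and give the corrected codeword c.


S = (8, 6, 11), error at position 5, error magnitude e = 7, c = [0, 10, 7, 2, 4].

Step 1: column multipliers v_i = (∏_{j≠i}(α_i − α_j))^{−1} mod 13.
  i = 1 (α = 2): (2−7)(2−12)(2−3)(2−4) = (−5)·(−10)·(−1)·(−2) = 100 ≡ 9, so v_1 = 9^{−1} = 3 (mod 13).
  i = 2 (α = 7): (7−2)(7−12)(7−3)(7−4) = 5·(−5)·4·3 = −300 ≡ 12, so v_2 = 12^{−1} = 12 (mod 13).
  i = 3 (α = 12): (12−2)(12−7)(12−3)(12−4) = 10·5·9·8 = 3600 ≡ 12, so v_3 = 12^{−1} = 12 (mod 13).
  i = 4 (α = 3): (3−2)(3−7)(3−12)(3−4) = 1·(−4)·(−9)·(−1) = −36 ≡ 3, so v_4 = 3^{−1} = 9 (mod 13).
  i = 5 (α = 4): (4−2)(4−7)(4−12)(4−3) = 2·(−3)·(−8)·1 = 48 ≡ 9, so v_5 = 9^{−1} = 3 (mod 13).
  v = [3, 12, 12, 9, 3].
Step 2: syndromes of r = [0, 10, 7, 2, 11] (all sums mod 13).
  S_0 = Σ v_i r_i = 3·0 + 12·10 + 12·7 + 9·2 + 3·11 = 255 ≡ 8.
  S_1 = Σ v_i α_i r_i = 3·2·0 + 12·7·10 + 12·12·7 + 9·3·2 + 3·4·11 = 2034 ≡ 6.
  α_i^2 mod 13 = [4, 10, 1, 9, 3].
  S_2 = Σ v_i α_i^2 r_i = 3·4·0 + 12·10·10 + 12·1·7 + 9·9·2 + 3·3·11 = 1545 ≡ 11.
  S = (8, 6, 11) ≠ 0, so r is not a codeword (an error is present).
Step 3: locate the error. For a single error e at position i, S_ℓ = v_i·e·α_i^ℓ, so α_err = S_1/S_0.
  S_0^{−1} = 8^{−1} = 5 (mod 13), so α_err = 6·5 = 30 ≡ 4 = α_5. Error position i = 5.
  Consistency check: S_2/S_1 = 11·11 = 121 ≡ 4 = α_err ✓ (single-error assumption holds).
Step 4: error magnitude e = S_0/v_5 = S_0·∏_{j≠5}(α_5 − α_j) = 8·9 = 72 ≡ 7 (mod 13).
Step 5: correct position 5: c_5 = r_5 − e = 11 − 7 ≡ 4 (mod 13). Hence c = [0, 10, 7, 2, 4].
  Check: interpolating c through the α_i gives m(x) = 9 + 2·x (degree < 2) with m(α_i) = c_i for every i, so c is indeed a codeword.


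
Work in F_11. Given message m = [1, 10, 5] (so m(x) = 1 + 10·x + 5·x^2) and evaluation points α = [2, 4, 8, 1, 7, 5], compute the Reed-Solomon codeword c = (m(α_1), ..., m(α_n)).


c = [8, 0, 5, 5, 8, 0]

Message polynomial: m(x) = 1 + 10·x + 5·x^2 (mod 11).
For each evaluation point α_i, compute m(α_i) mod 11:
  α_1 = 2: Horner steps 5 → 9 → 8, so m(2) = 8.
  α_2 = 4: Horner steps 5 → 8 → 0, so m(4) = 0.
  α_3 = 8: Horner steps 5 → 6 → 5, so m(8) = 5.
  α_4 = 1: Horner steps 5 → 4 → 5, so m(1) = 5.
  α_5 = 7: Horner steps 5 → 1 → 8, so m(7) = 8.
  α_6 = 5: Horner steps 5 → 2 → 0, so m(5) = 0.
Codeword c = [8, 0, 5, 5, 8, 0] ∈ F_11^6.


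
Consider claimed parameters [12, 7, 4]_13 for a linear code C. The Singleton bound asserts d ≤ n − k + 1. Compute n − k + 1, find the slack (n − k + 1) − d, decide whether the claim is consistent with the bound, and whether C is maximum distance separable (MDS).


Singleton RHS = n − k + 1 = 6, slack = 2, bound satisfied, not MDS.

Singleton bound: d ≤ n − k + 1.
Here n = 12, k = 7, so n − k + 1 = 6.
Given d = 4, check d ≤ 6: YES.
Slack = (n − k + 1) − d = 2.
The code is NOT MDS (slack = 2 > 0).
Description: the claimed parameters are [12, 7, 4]_13; such a code would be non-MDS.


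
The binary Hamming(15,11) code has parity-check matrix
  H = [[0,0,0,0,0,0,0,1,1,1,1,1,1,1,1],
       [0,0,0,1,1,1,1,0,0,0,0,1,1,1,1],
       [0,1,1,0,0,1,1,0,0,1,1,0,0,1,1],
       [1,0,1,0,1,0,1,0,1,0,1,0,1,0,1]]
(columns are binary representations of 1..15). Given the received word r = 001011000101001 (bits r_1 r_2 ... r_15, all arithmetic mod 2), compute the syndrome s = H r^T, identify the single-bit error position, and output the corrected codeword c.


s = (1, 0, 0, 1)^T, error position = 9, corrected codeword c = 001011001101001

Compute s = H r^T mod 2 one row at a time:
  s_1 = 0 + 0 + 1 + 0 + 1 + 0 + 0 + 1 = 3 ≡ 1 (mod 2).
  s_2 = 0 + 1 + 1 + 0 + 1 + 0 + 0 + 1 = 4 ≡ 0 (mod 2).
  s_3 = 0 + 1 + 1 + 0 + 1 + 0 + 0 + 1 = 4 ≡ 0 (mod 2).
  s_4 = 0 + 1 + 1 + 0 + 0 + 0 + 0 + 1 = 3 ≡ 1 (mod 2).
s = (1, 0, 0, 1)^T — this equals column 9 of H (binary 1001), so error is at position 9.
Correct: flip bit 9 of r = 001011000101001 to get c = 001011001101001.


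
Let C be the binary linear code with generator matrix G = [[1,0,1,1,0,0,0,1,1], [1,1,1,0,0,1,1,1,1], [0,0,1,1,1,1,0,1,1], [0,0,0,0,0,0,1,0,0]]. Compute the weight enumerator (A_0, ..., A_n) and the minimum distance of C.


Weight distribution: A_0 = 1, A_1 = 1, A_3 = 2, A_4 = 3, A_5 = 3, A_6 = 4, A_7 = 2. Minimum distance d = 1.

Enumerate all 2^4 = 16 messages m ∈ F_2^4.
For each, compute codeword c = mG in F_2^9, then tally its weight.
  m = 0000 → c = 000000000, weight = 0.
  m = 1000 → c = 101100011, weight = 5.
  m = 0100 → c = 111001111, weight = 7.
  m = 1100 → c = 010101100, weight = 4.
  m = 0010 → c = 001111011, weight = 6.
  m = 1010 → c = 100011000, weight = 3.
  m = 0110 → c = 110110100, weight = 5.
  m = 1110 → c = 011010111, weight = 6.
  m = 0001 → c = 000000100, weight = 1.
  m = 1001 → c = 101100111, weight = 6.
  m = 0101 → c = 111001011, weight = 6.
  m = 1101 → c = 010101000, weight = 3.
  m = 0011 → c = 001111111, weight = 7.
  m = 1011 → c = 100011100, weight = 4.
  m = 0111 → c = 110110000, weight = 4.
  m = 1111 → c = 011010011, weight = 5.
Tally weights:
  weight 0: 1 codewords.
  weight 1: 1 codewords.
  weight 3: 2 codewords.
  weight 4: 3 codewords.
  weight 5: 3 codewords.
  weight 6: 4 codewords.
  weight 7: 2 codewords.
Minimum distance d = smallest w > 0 with A_w > 0 = 1.
Sanity: Σ A_w = 16 = 2^4 = 16 ✓.


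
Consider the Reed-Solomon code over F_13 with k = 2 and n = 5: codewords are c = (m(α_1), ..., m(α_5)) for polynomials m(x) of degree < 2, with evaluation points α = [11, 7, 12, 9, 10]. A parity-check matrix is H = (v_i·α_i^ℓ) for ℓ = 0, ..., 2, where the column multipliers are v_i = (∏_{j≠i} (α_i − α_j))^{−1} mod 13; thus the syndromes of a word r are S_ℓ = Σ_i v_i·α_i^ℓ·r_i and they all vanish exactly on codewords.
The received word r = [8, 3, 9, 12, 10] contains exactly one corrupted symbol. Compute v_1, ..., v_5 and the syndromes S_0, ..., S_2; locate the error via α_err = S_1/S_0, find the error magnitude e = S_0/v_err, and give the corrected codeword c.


S = (4, 9, 4), error at position 3, error magnitude e = 3, c = [8, 3, 6, 12, 10].

Step 1: column multipliers v_i = (∏_{j≠i}(α_i − α_j))^{−1} mod 13.
  i = 1 (α = 11): (11−7)(11−12)(11−9)(11−10) = 4·(−1)·2·1 = −8 ≡ 5, so v_1 = 5^{−1} = 8 (mod 13).
  i = 2 (α = 7): (7−11)(7−12)(7−9)(7−10) = (−4)·(−5)·(−2)·(−3) = 120 ≡ 3, so v_2 = 3^{−1} = 9 (mod 13).
  i = 3 (α = 12): (12−11)(12−7)(12−9)(12−10) = 1·5·3·2 = 30 ≡ 4, so v_3 = 4^{−1} = 10 (mod 13).
  i = 4 (α = 9): (9−11)(9−7)(9−12)(9−10) = (−2)·2·(−3)·(−1) = −12 ≡ 1, so v_4 = 1^{−1} = 1 (mod 13).
  i = 5 (α = 10): (10−11)(10−7)(10−12)(10−9) = (−1)·3·(−2)·1 = 6 ≡ 6, so v_5 = 6^{−1} = 11 (mod 13).
  v = [8, 9, 10, 1, 11].
Step 2: syndromes of r = [8, 3, 9, 12, 10] (all sums mod 13).
  S_0 = Σ v_i r_i = 8·8 + 9·3 + 10·9 + 1·12 + 11·10 = 303 ≡ 4.
  S_1 = Σ v_i α_i r_i = 8·11·8 + 9·7·3 + 10·12·9 + 1·9·12 + 11·10·10 = 3181 ≡ 9.
  α_i^2 mod 13 = [4, 10, 1, 3, 9].
  S_2 = Σ v_i α_i^2 r_i = 8·4·8 + 9·10·3 + 10·1·9 + 1·3·12 + 11·9·10 = 1642 ≡ 4.
  S = (4, 9, 4) ≠ 0, so r is not a codeword (an error is present).
Step 3: locate the error. For a single error e at position i, S_ℓ = v_i·e·α_i^ℓ, so α_err = S_1/S_0.
  S_0^{−1} = 4^{−1} = 10 (mod 13), so α_err = 9·10 = 90 ≡ 12 = α_3. Error position i = 3.
  Consistency check: S_2/S_1 = 4·3 = 12 ≡ 12 = α_err ✓ (single-error assumption holds).
Step 4: error magnitude e = S_0/v_3 = S_0·∏_{j≠3}(α_3 − α_j) = 4·4 = 16 ≡ 3 (mod 13).
Step 5: correct position 3: c_3 = r_3 − e = 9 − 3 ≡ 6 (mod 13). Hence c = [8, 3, 6, 12, 10].
  Check: interpolating c through the α_i gives m(x) = 4 + 11·x (degree < 2) with m(α_i) = c_i for every i, so c is indeed a codeword.


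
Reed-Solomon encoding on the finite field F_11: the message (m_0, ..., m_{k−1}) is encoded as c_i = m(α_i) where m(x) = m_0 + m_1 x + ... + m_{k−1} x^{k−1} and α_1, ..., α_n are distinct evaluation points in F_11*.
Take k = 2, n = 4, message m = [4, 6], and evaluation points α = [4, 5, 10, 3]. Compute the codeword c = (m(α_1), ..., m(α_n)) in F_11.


c = [6, 1, 9, 0]

Message polynomial: m(x) = 4 + 6·x (mod 11).
For each evaluation point α_i, compute m(α_i) mod 11:
  α_1 = 4: Horner steps 6 → 6, so m(4) = 6.
  α_2 = 5: Horner steps 6 → 1, so m(5) = 1.
  α_3 = 10: Horner steps 6 → 9, so m(10) = 9.
  α_4 = 3: Horner steps 6 → 0, so m(3) = 0.
Codeword c = [6, 1, 9, 0] ∈ F_11^4.


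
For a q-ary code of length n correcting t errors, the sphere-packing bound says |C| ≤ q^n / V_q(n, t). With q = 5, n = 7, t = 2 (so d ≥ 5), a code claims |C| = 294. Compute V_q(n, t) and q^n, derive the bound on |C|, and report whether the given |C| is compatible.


V_q(n, t) = 365, q^n = 78125, Hamming bound = 214, |C| = 294 > bound (violated).

Step 1: Compute V_q(n, t) = Σ_{j=0}^2 C(n, j) (q−1)^j.
  j = 0: C(7,0)·(4)^0 = 1·1 = 1.
  j = 1: C(7,1)·(4)^1 = 7·4 = 28.
  j = 2: C(7,2)·(4)^2 = 21·16 = 336.
  V_q(n, t) = 1 + 28 + 336 = 365.
Step 2: q^n = 5^7 = 78125.
Step 3: Hamming bound ⌊q^n / V_q(n,t)⌋ = ⌊78125/365⌋ = 214.
Step 4: Compare |C| = 294 to 214: violated.
The claimed |C| lies above the Hamming bound, so no 5-ary code of length 7 with d ≥ 5 can have 294 codewords.


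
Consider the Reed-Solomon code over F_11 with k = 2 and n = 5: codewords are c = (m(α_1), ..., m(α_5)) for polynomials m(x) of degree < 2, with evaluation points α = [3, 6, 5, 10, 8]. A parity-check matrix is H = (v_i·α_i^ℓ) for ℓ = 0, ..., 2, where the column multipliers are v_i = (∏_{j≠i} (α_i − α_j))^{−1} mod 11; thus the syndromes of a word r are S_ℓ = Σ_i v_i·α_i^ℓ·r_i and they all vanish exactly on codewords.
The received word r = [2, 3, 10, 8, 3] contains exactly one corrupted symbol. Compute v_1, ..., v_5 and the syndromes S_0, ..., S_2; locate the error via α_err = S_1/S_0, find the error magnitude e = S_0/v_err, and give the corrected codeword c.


S = (6, 4, 10), error at position 5, error magnitude e = 3, c = [2, 3, 10, 8, 0].

Step 1: column multipliers v_i = (∏_{j≠i}(α_i − α_j))^{−1} mod 11.
  i = 1 (α = 3): (3−6)(3−5)(3−10)(3−8) = (−3)·(−2)·(−7)·(−5) = 210 ≡ 1, so v_1 = 1^{−1} = 1 (mod 11).
  i = 2 (α = 6): (6−3)(6−5)(6−10)(6−8) = 3·1·(−4)·(−2) = 24 ≡ 2, so v_2 = 2^{−1} = 6 (mod 11).
  i = 3 (α = 5): (5−3)(5−6)(5−10)(5−8) = 2·(−1)·(−5)·(−3) = −30 ≡ 3, so v_3 = 3^{−1} = 4 (mod 11).
  i = 4 (α = 10): (10−3)(10−6)(10−5)(10−8) = 7·4·5·2 = 280 ≡ 5, so v_4 = 5^{−1} = 9 (mod 11).
  i = 5 (α = 8): (8−3)(8−6)(8−5)(8−10) = 5·2·3·(−2) = −60 ≡ 6, so v_5 = 6^{−1} = 2 (mod 11).
  v = [1, 6, 4, 9, 2].
Step 2: syndromes of r = [2, 3, 10, 8, 3] (all sums mod 11).
  S_0 = Σ v_i r_i = 1·2 + 6·3 + 4·10 + 9·8 + 2·3 = 138 ≡ 6.
  S_1 = Σ v_i α_i r_i = 1·3·2 + 6·6·3 + 4·5·10 + 9·10·8 + 2·8·3 = 1082 ≡ 4.
  α_i^2 mod 11 = [9, 3, 3, 1, 9].
  S_2 = Σ v_i α_i^2 r_i = 1·9·2 + 6·3·3 + 4·3·10 + 9·1·8 + 2·9·3 = 318 ≡ 10.
  S = (6, 4, 10) ≠ 0, so r is not a codeword (an error is present).
Step 3: locate the error. For a single error e at position i, S_ℓ = v_i·e·α_i^ℓ, so α_err = S_1/S_0.
  S_0^{−1} = 6^{−1} = 2 (mod 11), so α_err = 4·2 = 8 ≡ 8 = α_5. Error position i = 5.
  Consistency check: S_2/S_1 = 10·3 = 30 ≡ 8 = α_err ✓ (single-error assumption holds).
Step 4: error magnitude e = S_0/v_5 = S_0·∏_{j≠5}(α_5 − α_j) = 6·6 = 36 ≡ 3 (mod 11).
Step 5: correct position 5: c_5 = r_5 − e = 3 − 3 ≡ 0 (mod 11). Hence c = [2, 3, 10, 8, 0].
  Check: interpolating c through the α_i gives m(x) = 1 + 4·x (degree < 2) with m(α_i) = c_i for every i, so c is indeed a codeword.


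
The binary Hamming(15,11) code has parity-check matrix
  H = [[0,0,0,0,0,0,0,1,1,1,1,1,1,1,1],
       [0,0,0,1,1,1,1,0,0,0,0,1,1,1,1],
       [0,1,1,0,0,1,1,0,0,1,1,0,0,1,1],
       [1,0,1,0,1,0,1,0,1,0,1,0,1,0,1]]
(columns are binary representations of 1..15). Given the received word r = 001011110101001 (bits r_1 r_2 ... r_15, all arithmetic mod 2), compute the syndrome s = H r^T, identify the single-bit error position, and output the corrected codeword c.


s = (0, 1, 1, 0)^T, error position = 6, corrected codeword c = 001010110101001

Compute s = H r^T mod 2 one row at a time:
  s_1 = 1 + 0 + 1 + 0 + 1 + 0 + 0 + 1 = 4 ≡ 0 (mod 2).
  s_2 = 0 + 1 + 1 + 1 + 1 + 0 + 0 + 1 = 5 ≡ 1 (mod 2).
  s_3 = 0 + 1 + 1 + 1 + 1 + 0 + 0 + 1 = 5 ≡ 1 (mod 2).
  s_4 = 0 + 1 + 1 + 1 + 0 + 0 + 0 + 1 = 4 ≡ 0 (mod 2).
s = (0, 1, 1, 0)^T — this equals column 6 of H (binary 0110), so error is at position 6.
Correct: flip bit 6 of r = 001011110101001 to get c = 001010110101001.


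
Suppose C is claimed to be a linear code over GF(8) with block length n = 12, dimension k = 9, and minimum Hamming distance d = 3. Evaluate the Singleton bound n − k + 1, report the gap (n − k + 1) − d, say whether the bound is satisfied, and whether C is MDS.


Singleton RHS = n − k + 1 = 4, slack = 1, bound satisfied, not MDS.

Singleton bound: d ≤ n − k + 1.
Here n = 12, k = 9, so n − k + 1 = 4.
Given d = 3, check d ≤ 4: YES.
Slack = (n − k + 1) − d = 1.
The code is NOT MDS (slack = 1 > 0).
Description: the claimed parameters are [12, 9, 3]_8; such a code would be non-MDS.


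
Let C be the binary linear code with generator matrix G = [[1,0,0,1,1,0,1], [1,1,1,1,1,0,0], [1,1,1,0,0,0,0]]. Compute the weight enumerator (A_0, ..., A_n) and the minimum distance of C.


Weight distribution: A_0 = 1, A_2 = 2, A_3 = 2, A_4 = 1, A_5 = 2. Minimum distance d = 2.

Enumerate all 2^3 = 8 messages m ∈ F_2^3.
For each, compute codeword c = mG in F_2^7, then tally its weight.
  m = 000 → c = 0000000, weight = 0.
  m = 100 → c = 1001101, weight = 4.
  m = 010 → c = 1111100, weight = 5.
  m = 110 → c = 0110001, weight = 3.
  m = 001 → c = 1110000, weight = 3.
  m = 101 → c = 0111101, weight = 5.
  m = 011 → c = 0001100, weight = 2.
  m = 111 → c = 1000001, weight = 2.
Tally weights:
  weight 0: 1 codewords.
  weight 2: 2 codewords.
  weight 3: 2 codewords.
  weight 4: 1 codewords.
  weight 5: 2 codewords.
Minimum distance d = smallest w > 0 with A_w > 0 = 2.
Sanity: Σ A_w = 8 = 2^3 = 8 ✓.


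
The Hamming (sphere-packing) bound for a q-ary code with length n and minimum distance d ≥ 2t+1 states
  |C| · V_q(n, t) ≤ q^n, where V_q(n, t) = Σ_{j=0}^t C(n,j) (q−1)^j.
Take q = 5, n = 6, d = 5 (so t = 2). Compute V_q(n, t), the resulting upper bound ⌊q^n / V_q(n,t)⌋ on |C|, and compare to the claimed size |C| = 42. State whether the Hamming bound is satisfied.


V_q(n, t) = 265, q^n = 15625, Hamming bound = 58, |C| = 42 ≤ bound (satisfied).

Step 1: Compute V_q(n, t) = Σ_{j=0}^2 C(n, j) (q−1)^j.
  j = 0: C(6,0)·(4)^0 = 1·1 = 1.
  j = 1: C(6,1)·(4)^1 = 6·4 = 24.
  j = 2: C(6,2)·(4)^2 = 15·16 = 240.
  V_q(n, t) = 1 + 24 + 240 = 265.
Step 2: q^n = 5^6 = 15625.
Step 3: Hamming bound ⌊q^n / V_q(n,t)⌋ = ⌊15625/265⌋ = 58.
Step 4: Compare |C| = 42 to 58: satisfied.
The claimed |C| lies below the Hamming bound.


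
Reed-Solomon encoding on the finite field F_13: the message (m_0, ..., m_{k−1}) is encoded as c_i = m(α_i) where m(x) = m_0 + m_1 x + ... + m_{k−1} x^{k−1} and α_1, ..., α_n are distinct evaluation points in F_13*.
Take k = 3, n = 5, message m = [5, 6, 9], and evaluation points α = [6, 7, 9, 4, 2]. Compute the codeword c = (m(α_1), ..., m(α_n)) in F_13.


c = [1, 7, 8, 4, 1]

Message polynomial: m(x) = 5 + 6·x + 9·x^2 (mod 13).
For each evaluation point α_i, compute m(α_i) mod 13:
  α_1 = 6: Horner steps 9 → 8 → 1, so m(6) = 1.
  α_2 = 7: Horner steps 9 → 4 → 7, so m(7) = 7.
  α_3 = 9: Horner steps 9 → 9 → 8, so m(9) = 8.
  α_4 = 4: Horner steps 9 → 3 → 4, so m(4) = 4.
  α_5 = 2: Horner steps 9 → 11 → 1, so m(2) = 1.
Codeword c = [1, 7, 8, 4, 1] ∈ F_13^5.


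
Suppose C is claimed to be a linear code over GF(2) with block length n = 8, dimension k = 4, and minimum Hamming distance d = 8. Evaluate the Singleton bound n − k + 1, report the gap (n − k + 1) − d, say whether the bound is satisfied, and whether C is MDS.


Singleton RHS = n − k + 1 = 5, slack = -3, bound violated (no such code; not MDS).

Singleton bound: d ≤ n − k + 1.
Here n = 8, k = 4, so n − k + 1 = 5.
Given d = 8, check d ≤ 5: NO.
Slack = (n − k + 1) − d = -3.
The slack is negative: d = 8 exceeds n − k + 1 = 5 by 3, so the Singleton bound is violated and no linear [8, 4, 8]_2 code can exist. In particular it is not MDS (MDS requires d = n − k + 1 exactly).
Description: the claimed parameters are [8, 4, 8]_2; such a code would be impossible (violates the Singleton bound).
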